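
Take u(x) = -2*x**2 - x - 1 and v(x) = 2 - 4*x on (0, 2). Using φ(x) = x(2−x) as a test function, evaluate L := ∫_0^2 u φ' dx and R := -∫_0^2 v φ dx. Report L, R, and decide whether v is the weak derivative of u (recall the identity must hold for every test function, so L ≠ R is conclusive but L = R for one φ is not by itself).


LHS = 20/3, RHS = 8/3. No, v is not the weak derivative of u.

u(x) = -2*x**2 - x - 1, classical derivative u'(x) = -4*x - 1.
φ(x) = x(2−x), so φ'(x) = 2 - 2*x.
Note φ(0) = φ(2) = 0, so the boundary term u·φ vanishes.
LHS = ∫_0^2 u(x) φ'(x) dx = ∫_0^2 (4*x^3 - 2*x^2 - 2) dx. Term by term:
  ∫_0^2 4*x^3 dx = 16;  ∫_0^2 -2*x^2 dx = -16/3;  ∫_0^2 -2 dx = -4.
Sum: 16 − 16/3 − 4 = 20/3.
So LHS = 20/3.
∫_0^2 v(x) φ(x) dx = ∫_0^2 (4*x^3 - 10*x^2 + 4*x) dx. Term by term:
  ∫_0^2 4*x^3 dx = 16;  ∫_0^2 -10*x^2 dx = -80/3;  ∫_0^2 4*x dx = 8.
Sum: 16 − 80/3 + 8 = -8/3.
So RHS = -∫_0^2 v(x) φ(x) dx = 8/3.
LHS − RHS = 4 ≠ 0, so the identity fails.
(For a valid weak derivative the identity must hold for EVERY test function, in particular this one. The failure shows v is NOT the weak derivative of u.)
Correct weak derivative would be u'(x) = -4*x - 1.


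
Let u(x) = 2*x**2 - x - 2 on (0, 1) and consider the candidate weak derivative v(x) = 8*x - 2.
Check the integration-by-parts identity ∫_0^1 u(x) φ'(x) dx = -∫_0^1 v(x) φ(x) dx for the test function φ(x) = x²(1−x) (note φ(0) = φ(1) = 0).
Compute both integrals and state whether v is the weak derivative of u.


LHS = -7/60, RHS = -7/30. No, v is not the weak derivative of u.

u(x) = 2*x**2 - x - 2, classical derivative u'(x) = 4*x - 1.
φ(x) = x²(1−x), so φ'(x) = x*(2 - 3*x).
Note φ(0) = φ(1) = 0, so the boundary term u·φ vanishes.
LHS = ∫_0^1 u(x) φ'(x) dx = ∫_0^1 (-6*x^4 + 7*x^3 + 4*x^2 - 4*x) dx. Term by term:
  ∫_0^1 -6*x^4 dx = -6/5;  ∫_0^1 7*x^3 dx = 7/4;  ∫_0^1 4*x^2 dx = 4/3;
  ∫_0^1 -4*x dx = -2.
Sum: -6/5 + 7/4 + 4/3 − 2 = -7/60.
So LHS = -7/60.
∫_0^1 v(x) φ(x) dx = ∫_0^1 (-8*x^4 + 10*x^3 - 2*x^2) dx. Term by term:
  ∫_0^1 -8*x^4 dx = -8/5;  ∫_0^1 10*x^3 dx = 5/2;  ∫_0^1 -2*x^2 dx = -2/3.
Sum: -8/5 + 5/2 − 2/3 = 7/30.
So RHS = -∫_0^1 v(x) φ(x) dx = -7/30.
LHS − RHS = 7/60 ≠ 0, so the identity fails.
(For a valid weak derivative the identity must hold for EVERY test function, in particular this one. The failure shows v is NOT the weak derivative of u.)
Correct weak derivative would be u'(x) = 4*x - 1.


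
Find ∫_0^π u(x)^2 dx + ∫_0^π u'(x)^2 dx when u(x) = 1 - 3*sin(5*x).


||u||_{H^1(0,π)}^2 = -12/5 + 118*π

u'(x) = -15*cos(5*x).
Expand u² and (u')² and integrate term by term on (0, π), using: for integers n ≥ 1, ∫_0^π sin²(nx) dx = ∫_0^π cos²(nx) dx = π/2; for n ≠ n', ∫_0^π sin(nx)sin(n'x) dx = ∫_0^π cos(nx)cos(n'x) dx = 0; and by product-to-sum, ∫_0^π sin(nx)cos(n'x) dx = ½∫_0^π [sin((n+n')x) + sin((n−n')x)] dx, which is 0 when n+n' is even and 2n/(n²−n'²) when n+n' is odd (it need not vanish on (0, π)). For the constant mode: ∫_0^π 1 dx = π, ∫_0^π cos(nx) dx = 0, ∫_0^π sin(nx) dx = (1−(−1)^n)/n.
  u² squared terms: (1)²·∫1 dx = 1·π = π;  (-3)²·∫sin(5x)² dx = 9·π/2 = 9*π/2.
  u² cross terms: 2·(1)·(-3)·∫1·sin(5x) dx = -6·(2/5) = -12/5.
  So ∫_0^π u² dx = π + 9*π/2 − 12/5 = -12/5 + 11*π/2.
  (u')² squared terms: (-15)²·∫cos(5x)² dx = 225·π/2 = 225*π/2.
  So ∫_0^π (u')² dx = 225*π/2.
||u||_{H^1}^2 = (-12/5 + 11*π/2) + (225*π/2) = -12/5 + 118*π.


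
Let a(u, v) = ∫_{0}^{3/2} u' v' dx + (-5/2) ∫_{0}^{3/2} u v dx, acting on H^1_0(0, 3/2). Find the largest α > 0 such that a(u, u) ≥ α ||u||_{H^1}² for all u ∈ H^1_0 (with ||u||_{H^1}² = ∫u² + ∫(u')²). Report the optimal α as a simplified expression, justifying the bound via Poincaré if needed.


α = (-45 + 8*π^2)/(2*(9 + 4*π^2))

Coercivity of a(·,·) on H^1_0(0, 3/2) means a(u, u) ≥ α ||u||_{H^1}² for every u ∈ H^1_0.
The interval has length L = 3/2, and Poincaré/coercivity depend only on L. Here a(u, u) = ∫(u')² + (-5/2)·∫u².
Here c = -5/2 < 0 with |c| < (π/L)² = 4*π^2/9, so coercivity still holds. The condition a(u,u) ≥ α||u||_{H^1}² reads (1−α)∫(u')² ≥ (α−c)∫u². Any admissible α is ≤ 1 (rapidly oscillating u have ∫u²/∫(u')² → 0), and α = 1 would force 0 ≥ (1−c)∫u², impossible since c < 1; so 1−α > 0. By the sharp Poincaré inequality on H^1_0 of an interval of length L, ∫(u')² ≥ (π/L)²∫u² with equality for the first sine mode sin(π(x−x₀)/L) (x₀ the left endpoint), so the inequality holds for all u iff (1−α)(π/L)² ≥ α − c, i.e. α ≤ ((π/L)² + c)/((π/L)² + 1) = (1 + c(L/π)²)/(1 + (L/π)²). (Direct route, valid since c ≤ 0: Poincaré gives c∫u² ≥ c(L/π)²∫(u')², so a(u,u) ≥ (1 + c(L/π)²)∫(u')², while ||u||_{H^1}² ≤ (1 + (L/π)²)∫(u')²; dividing yields the same α.) With (π/L)² = 4*π^2/9 and c = -5/2, the largest admissible constant is α = ((π/L)² + c)/((π/L)² + 1).
Simplifying, α = (-45 + 8*π^2)/(2*(9 + 4*π^2)).


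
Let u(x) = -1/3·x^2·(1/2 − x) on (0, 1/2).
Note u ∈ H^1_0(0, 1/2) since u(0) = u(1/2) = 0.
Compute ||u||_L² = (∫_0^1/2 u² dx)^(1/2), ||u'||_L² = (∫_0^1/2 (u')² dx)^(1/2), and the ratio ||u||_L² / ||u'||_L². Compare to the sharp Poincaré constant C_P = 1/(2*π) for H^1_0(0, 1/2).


||u||_L² / ||u'||_L² = sqrt(14)/28 < C_P = 1/(2*π).

u(x) = -1/3·x^2·(1/2 − x), so u'(x) = x*(x - 1/3).
u(x) = -1/3·x^2·(1/2 − x) vanishes at x = 0 and x = 1/2, so u ∈ H^1_0(0, 1/2). Differentiate via the product rule and integrate the resulting polynomials term by term.
  ∫_0^1/2 u² dx = ∫_0^1/2 (x^6/9 - x^5/9 + x^4/36) dx. Term by term:
    ∫_0^1/2 x^6/9 dx = 1/8064;  ∫_0^1/2 -x^5/9 dx = -1/3456;  ∫_0^1/2 x^4/36 dx = 1/5760.
  Sum: 1/8064 − 1/3456 + 1/5760 = 1/120960.
  ∫_0^1/2 (u')² dx = ∫_0^1/2 (x^4 - 2*x^3/3 + x^2/9) dx. Term by term:
    ∫_0^1/2 x^4 dx = 1/160;  ∫_0^1/2 -2*x^3/3 dx = -1/96;  ∫_0^1/2 x^2/9 dx = 1/216.
  Sum: 1/160 − 1/96 + 1/216 = 1/2160.
∫_0^1/2 u² dx = 1/120960, so ||u||_L² = sqrt(210)/5040.
∫_0^1/2 (u')² dx = 1/2160, so ||u'||_L² = sqrt(15)/180.
Ratio ||u||_L² / ||u'||_L² = sqrt(14)/28.
Sharp Poincaré constant on H^1_0(0, 1/2) is C_P = L/π = 1/(2*π), achieved by sin(2*π·x).
A polynomial bump cannot attain the sharp Poincaré constant (only the first sine eigenfunction does), so the ratio is strictly less than C_P, consistent with ||u||_L² ≤ C_P ||u'||_L².


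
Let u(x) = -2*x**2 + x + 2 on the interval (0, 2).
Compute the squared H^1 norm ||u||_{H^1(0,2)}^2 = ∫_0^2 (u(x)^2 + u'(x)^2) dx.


||u||_{H^1}^2 = 178/5

The H^1 norm (squared) on an interval (0, L) is
  ||u||_{H^1}^2 = ∫_0^L u(x)^2 dx + ∫_0^L u'(x)^2 dx.
Compute u'(x) = 1 - 4*x.
Then u(x)^2 = 4*x**4 - 4*x**3 - 7*x**2 + 4*x + 4 and u'(x)^2 = 16*x**2 - 8*x + 1.
Integrate each monomial from 0 to 2 using ∫_0^2 c·x^n dx = c·2^(n+1)/(n+1):
  ∫_0^2 u(x)^2 dx = ∫_0^2 (4*x^4 - 4*x^3 - 7*x^2 + 4*x + 4) dx. Term by term:
    ∫_0^2 4*x^4 dx = 128/5;  ∫_0^2 -4*x^3 dx = -16;  ∫_0^2 -7*x^2 dx = -56/3;
    ∫_0^2 4*x dx = 8;  ∫_0^2 4 dx = 8.
  Sum: 128/5 − 16 − 56/3 + 8 + 8 = 104/15.
  ∫_0^2 u'(x)^2 dx = ∫_0^2 (16*x^2 - 8*x + 1) dx. Term by term:
    ∫_0^2 16*x^2 dx = 128/3;  ∫_0^2 -8*x dx = -16;  ∫_0^2 1 dx = 2.
  Sum: 128/3 − 16 + 2 = 86/3.
Adding: ||u||_{H^1}^2 = 104/15 + 86/3 = 178/5.


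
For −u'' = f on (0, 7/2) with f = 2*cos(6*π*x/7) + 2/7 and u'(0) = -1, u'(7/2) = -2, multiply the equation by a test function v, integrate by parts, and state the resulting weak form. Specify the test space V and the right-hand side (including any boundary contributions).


V = H^1(0, 7/2) (v unrestricted at boundary; u is determined up to an additive constant); weak form: ∫_0^7/2 u'v' dx = ∫_0^7/2 (2*cos(6*π*x/7) + 2/7) v dx − 2·v(7/2) + v(0) for all v ∈ V.

Multiply both sides by a test function v and integrate from 0 to 7/2:
  ∫_0^7/2 −u''(x) v(x) dx = ∫_0^7/2 f(x) v(x) dx.
Integrate the LHS by parts once:
  ∫_0^7/2 −u'' v dx = −[u'(x) v(x)]_0^7/2 + ∫_0^7/2 u'(x) v'(x) dx.
Thus ∫_0^7/2 u'(x) v'(x) dx = ∫_0^7/2 f(x) v(x) dx + [u'(x) v(x)]_0^7/2.
Choose V so that boundary terms are either known or forced to vanish.
u has inhomogeneous Neumann u'(0) = -1, u'(7/2) = -2. [u' v]_0^7/2 = (-2)·v(7/2) − (-1)·v(0) = − 2·v(7/2) + v(0). Take V = H^1(0, 7/2); boundary term becomes part of RHS.
Weak formulation: find u (satisfying any essential BC) such that ∫_0^7/2 u'(x) v'(x) dx = ∫_0^7/2 f v dx − 2·v(7/2) + v(0) for all v ∈ V (Neumann data are natural BCs: they enter the RHS as boundary terms).
Substituting f(x) = 2*cos(6*π*x/7) + 2/7, the right-hand side is ∫_0^7/2 (2*cos(6*π*x/7) + 2/7) v dx − 2·v(7/2) + v(0).
Compatibility check (pure Neumann): taking v ≡ 1 ∈ V gives 0 = ∫_0^7/2 f dx + (-2) − (-1), i.e. ∫_0^7/2 f dx must equal u'(0) − u'(7/2) = 1. Indeed ∫_0^7/2 (2*cos(6*π*x/7) + 2/7) dx = 1, so the data are compatible. The solution is then unique only up to an additive constant (fix it e.g. by requiring ∫_0^7/2 u dx = 0).


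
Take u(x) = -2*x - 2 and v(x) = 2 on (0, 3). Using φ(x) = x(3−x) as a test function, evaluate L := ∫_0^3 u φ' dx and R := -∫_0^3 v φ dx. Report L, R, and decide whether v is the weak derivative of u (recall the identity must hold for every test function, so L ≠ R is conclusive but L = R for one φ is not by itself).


LHS = 9, RHS = -9. No, v is not the weak derivative of u.

u(x) = -2*x - 2, classical derivative u'(x) = -2.
φ(x) = x(3−x), so φ'(x) = 3 - 2*x.
Note φ(0) = φ(3) = 0, so the boundary term u·φ vanishes.
LHS = ∫_0^3 u(x) φ'(x) dx = ∫_0^3 (4*x^2 - 2*x - 6) dx. Term by term:
  ∫_0^3 4*x^2 dx = 36;  ∫_0^3 -2*x dx = -9;  ∫_0^3 -6 dx = -18.
Sum: 36 − 9 − 18 = 9.
So LHS = 9.
∫_0^3 v(x) φ(x) dx = ∫_0^3 (-2*x^2 + 6*x) dx. Term by term:
  ∫_0^3 -2*x^2 dx = -18;  ∫_0^3 6*x dx = 27.
Sum: -18 + 27 = 9.
So RHS = -∫_0^3 v(x) φ(x) dx = -9.
LHS − RHS = 18 ≠ 0, so the identity fails.
(For a valid weak derivative the identity must hold for EVERY test function, in particular this one. The failure shows v is NOT the weak derivative of u.)
Correct weak derivative would be u'(x) = -2.


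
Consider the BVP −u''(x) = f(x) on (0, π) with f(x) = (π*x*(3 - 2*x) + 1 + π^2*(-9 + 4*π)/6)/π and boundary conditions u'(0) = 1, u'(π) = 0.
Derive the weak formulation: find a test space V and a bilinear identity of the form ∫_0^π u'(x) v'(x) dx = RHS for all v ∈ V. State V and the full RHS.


V = H^1(0, π) (v unrestricted at boundary; u is determined up to an additive constant); weak form: ∫_0^π u'v' dx = ∫_0^π ((π*x*(3 - 2*x) + 1 + π^2*(-9 + 4*π)/6)/π) v dx − v(0) for all v ∈ V.

Multiply both sides by a test function v and integrate from 0 to π:
  ∫_0^π −u''(x) v(x) dx = ∫_0^π f(x) v(x) dx.
Integrate the LHS by parts once:
  ∫_0^π −u'' v dx = −[u'(x) v(x)]_0^π + ∫_0^π u'(x) v'(x) dx.
Thus ∫_0^π u'(x) v'(x) dx = ∫_0^π f(x) v(x) dx + [u'(x) v(x)]_0^π.
Choose V so that boundary terms are either known or forced to vanish.
u has inhomogeneous Neumann u'(0) = 1, u'(π) = 0. [u' v]_0^π = (0)·v(π) − (1)·v(0) = − v(0). Take V = H^1(0, π); boundary term becomes part of RHS.
Weak formulation: find u (satisfying any essential BC) such that ∫_0^π u'(x) v'(x) dx = ∫_0^π f v dx − v(0) for all v ∈ V (Neumann data are natural BCs: they enter the RHS as boundary terms).
Substituting f(x) = (π*x*(3 - 2*x) + 1 + π^2*(-9 + 4*π)/6)/π, the right-hand side is ∫_0^π ((π*x*(3 - 2*x) + 1 + π^2*(-9 + 4*π)/6)/π) v dx − v(0).
Compatibility check (pure Neumann): taking v ≡ 1 ∈ V gives 0 = ∫_0^π f dx + (0) − (1), i.e. ∫_0^π f dx must equal u'(0) − u'(π) = 1. Indeed ∫_0^π ((π*x*(3 - 2*x) + 1 + π^2*(-9 + 4*π)/6)/π) dx = 1, so the data are compatible. The solution is then unique only up to an additive constant (fix it e.g. by requiring ∫_0^π u dx = 0).


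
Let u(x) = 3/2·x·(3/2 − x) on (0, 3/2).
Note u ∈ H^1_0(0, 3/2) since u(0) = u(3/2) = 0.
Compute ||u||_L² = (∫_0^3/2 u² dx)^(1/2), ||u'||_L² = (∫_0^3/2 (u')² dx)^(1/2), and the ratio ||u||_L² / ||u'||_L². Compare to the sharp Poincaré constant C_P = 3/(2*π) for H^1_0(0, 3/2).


||u||_L² / ||u'||_L² = 3*sqrt(10)/20 < C_P = 3/(2*π).

u(x) = 3/2·x·(3/2 − x), so u'(x) = 9/4 - 3*x.
u(x) = 3/2·x·(3/2 − x) vanishes at x = 0 and x = 3/2, so u ∈ H^1_0(0, 3/2). Differentiate via the product rule and integrate the resulting polynomials term by term.
  ∫_0^3/2 u² dx = ∫_0^3/2 (9*x^4/4 - 27*x^3/4 + 81*x^2/16) dx. Term by term:
    ∫_0^3/2 9*x^4/4 dx = 2187/640;  ∫_0^3/2 -27*x^3/4 dx = -2187/256;  ∫_0^3/2 81*x^2/16 dx = 729/128.
  Sum: 2187/640 − 2187/256 + 729/128 = 729/1280.
  ∫_0^3/2 (u')² dx = ∫_0^3/2 (9*x^2 - 27*x/2 + 81/16) dx. Term by term:
    ∫_0^3/2 9*x^2 dx = 81/8;  ∫_0^3/2 -27*x/2 dx = -243/16;  ∫_0^3/2 81/16 dx = 243/32.
  Sum: 81/8 − 243/16 + 243/32 = 81/32.
∫_0^3/2 u² dx = 729/1280, so ||u||_L² = 27*sqrt(5)/80.
∫_0^3/2 (u')² dx = 81/32, so ||u'||_L² = 9*sqrt(2)/8.
Ratio ||u||_L² / ||u'||_L² = 3*sqrt(10)/20.
Sharp Poincaré constant on H^1_0(0, 3/2) is C_P = L/π = 3/(2*π), achieved by sin(2*π/3·x).
A polynomial bump cannot attain the sharp Poincaré constant (only the first sine eigenfunction does), so the ratio is strictly less than C_P, consistent with ||u||_L² ≤ C_P ||u'||_L².


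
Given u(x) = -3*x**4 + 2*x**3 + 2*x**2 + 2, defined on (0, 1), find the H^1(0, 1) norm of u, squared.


||u||_{H^1}^2 = 1819/210

The H^1 norm (squared) on an interval (0, L) is
  ||u||_{H^1}^2 = ∫_0^L u(x)^2 dx + ∫_0^L u'(x)^2 dx.
Compute u'(x) = -12*x**3 + 6*x**2 + 4*x.
Then u(x)^2 = 9*x**8 - 12*x**7 - 8*x**6 + 8*x**5 - 8*x**4 + 8*x**3 + 8*x**2 + 4 and u'(x)^2 = 144*x**6 - 144*x**5 - 60*x**4 + 48*x**3 + 16*x**2.
Integrate each monomial from 0 to 1 using ∫_0^1 c·x^n dx = c·1^(n+1)/(n+1):
  ∫_0^1 u(x)^2 dx = ∫_0^1 (9*x^8 - 12*x^7 - 8*x^6 + 8*x^5 - 8*x^4 + 8*x^3 + 8*x^2 + 4) dx. Term by term:
    ∫_0^1 9*x^8 dx = 1;  ∫_0^1 -12*x^7 dx = -3/2;  ∫_0^1 -8*x^6 dx = -8/7;
    ∫_0^1 8*x^5 dx = 4/3;  ∫_0^1 -8*x^4 dx = -8/5;  ∫_0^1 8*x^3 dx = 2;
    ∫_0^1 8*x^2 dx = 8/3;  ∫_0^1 4 dx = 4.
  Sum: 1 − 3/2 − 8/7 + 4/3 − 8/5 + 2 + 8/3 + 4 = 473/70.
  ∫_0^1 u'(x)^2 dx = ∫_0^1 (144*x^6 - 144*x^5 - 60*x^4 + 48*x^3 + 16*x^2) dx. Term by term:
    ∫_0^1 144*x^6 dx = 144/7;  ∫_0^1 -144*x^5 dx = -24;  ∫_0^1 -60*x^4 dx = -12;
    ∫_0^1 48*x^3 dx = 12;  ∫_0^1 16*x^2 dx = 16/3.
  Sum: 144/7 − 24 − 12 + 12 + 16/3 = 40/21.
Adding: ||u||_{H^1}^2 = 473/70 + 40/21 = 1819/210.


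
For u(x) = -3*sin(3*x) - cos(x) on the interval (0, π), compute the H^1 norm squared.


||u||_{H^1(0,π)}^2 = 46*π

u'(x) = sin(x) - 9*cos(3*x).
Expand u² and (u')² and integrate term by term on (0, π), using: for integers n ≥ 1, ∫_0^π sin²(nx) dx = ∫_0^π cos²(nx) dx = π/2; for n ≠ n', ∫_0^π sin(nx)sin(n'x) dx = ∫_0^π cos(nx)cos(n'x) dx = 0; and by product-to-sum, ∫_0^π sin(nx)cos(n'x) dx = ½∫_0^π [sin((n+n')x) + sin((n−n')x)] dx, which is 0 when n+n' is even and 2n/(n²−n'²) when n+n' is odd (it need not vanish on (0, π)).
  u² squared terms: (-1)²·∫cos(x)² dx = 1·π/2 = π/2;  (-3)²·∫sin(3x)² dx = 9·π/2 = 9*π/2.
  u² cross terms: 2·(-1)·(-3)·∫cos(x)·sin(3x) dx = 6·(0) = 0.
  So ∫_0^π u² dx = π/2 + 9*π/2 + 0 = 5*π.
  (u')² squared terms: (-9)²·∫cos(3x)² dx = 81·π/2 = 81*π/2;  (1)²·∫sin(x)² dx = 1·π/2 = π/2.
  (u')² cross terms: 2·(-9)·(1)·∫cos(3x)·sin(x) dx = -18·(0) = 0.
  So ∫_0^π (u')² dx = 81*π/2 + π/2 + 0 = 41*π.
||u||_{H^1}^2 = (5*π) + (41*π) = 46*π.


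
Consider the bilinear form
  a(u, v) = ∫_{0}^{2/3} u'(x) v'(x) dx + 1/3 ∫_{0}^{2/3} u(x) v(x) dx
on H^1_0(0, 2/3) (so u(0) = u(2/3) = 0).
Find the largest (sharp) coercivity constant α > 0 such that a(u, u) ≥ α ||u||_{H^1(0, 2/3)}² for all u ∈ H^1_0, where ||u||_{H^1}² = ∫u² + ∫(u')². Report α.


α = (4 + 27*π^2)/(3*(4 + 9*π^2))

Coercivity of a(·,·) on H^1_0(0, 2/3) means a(u, u) ≥ α ||u||_{H^1}² for every u ∈ H^1_0.
The interval has length L = 2/3, and Poincaré/coercivity depend only on L. Here a(u, u) = ∫(u')² + (1/3)·∫u².
Here 0 < c = 1/3 < 1. The condition a(u,u) ≥ α||u||_{H^1}² reads (1−α)∫(u')² ≥ (α−c)∫u². Any admissible α is ≤ 1 (rapidly oscillating u have ∫u²/∫(u')² → 0), and α = 1 would force 0 ≥ (1−c)∫u², impossible since c < 1; so 1−α > 0. By the sharp Poincaré inequality on H^1_0 of an interval of length L, ∫(u')² ≥ (π/L)²∫u² with equality for the first sine mode sin(π(x−x₀)/L) (x₀ the left endpoint), so the inequality holds for all u iff (1−α)(π/L)² ≥ α − c, i.e. α ≤ ((π/L)² + c)/((π/L)² + 1) = (1 + c(L/π)²)/(1 + (L/π)²). With (π/L)² = 9*π^2/4 and c = 1/3, the largest admissible constant is α = ((π/L)² + c)/((π/L)² + 1).
Simplifying, α = (4 + 27*π^2)/(3*(4 + 9*π^2)).


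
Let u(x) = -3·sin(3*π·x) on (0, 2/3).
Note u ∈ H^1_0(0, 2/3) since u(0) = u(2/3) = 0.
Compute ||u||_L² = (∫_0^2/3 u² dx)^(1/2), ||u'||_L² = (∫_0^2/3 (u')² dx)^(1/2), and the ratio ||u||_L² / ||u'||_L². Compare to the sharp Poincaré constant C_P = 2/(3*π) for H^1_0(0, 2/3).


||u||_L² / ||u'||_L² = 1/(3*π) < C_P = 2/(3*π).

u(x) = -3·sin(3*π·x), so u'(x) = -9*π*cos(3*π*x).
Writing u(x) = A·sin(kπx/L) with A = -3 and k = 2, use ∫_0^L sin²(kπx/L) dx = L/2 and ∫_0^L cos²(kπx/L) dx = L/2.
u² = 9·sin²(3*π·x) and (u')² = 81*π^2·cos²(3*π·x), and each of sin², cos² integrates to L/2 = 1/3 over (0, 2/3).
∫_0^2/3 u² dx = 3, so ||u||_L² = sqrt(3).
∫_0^2/3 (u')² dx = 27*π^2, so ||u'||_L² = 3*sqrt(3)*π.
Ratio ||u||_L² / ||u'||_L² = 1/(3*π).
Sharp Poincaré constant on H^1_0(0, 2/3) is C_P = L/π = 2/(3*π), achieved by sin(3*π/2·x).
This is the k = 2 harmonic; the ratio L/(kπ) is strictly less than C_P = L/π, consistent with the sharp inequality ||u||_L² ≤ C_P ||u'||_L².


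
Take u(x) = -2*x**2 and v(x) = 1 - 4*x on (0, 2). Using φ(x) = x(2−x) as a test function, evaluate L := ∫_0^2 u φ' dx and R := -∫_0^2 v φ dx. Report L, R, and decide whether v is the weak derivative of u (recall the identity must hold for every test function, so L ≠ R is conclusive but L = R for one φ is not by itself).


LHS = 16/3, RHS = 4. No, v is not the weak derivative of u.

u(x) = -2*x**2, classical derivative u'(x) = -4*x.
φ(x) = x(2−x), so φ'(x) = 2 - 2*x.
Note φ(0) = φ(2) = 0, so the boundary term u·φ vanishes.
LHS = ∫_0^2 u(x) φ'(x) dx = ∫_0^2 (4*x^3 - 4*x^2) dx. Term by term:
  ∫_0^2 4*x^3 dx = 16;  ∫_0^2 -4*x^2 dx = -32/3.
Sum: 16 − 32/3 = 16/3.
So LHS = 16/3.
∫_0^2 v(x) φ(x) dx = ∫_0^2 (4*x^3 - 9*x^2 + 2*x) dx. Term by term:
  ∫_0^2 4*x^3 dx = 16;  ∫_0^2 -9*x^2 dx = -24;  ∫_0^2 2*x dx = 4.
Sum: 16 − 24 + 4 = -4.
So RHS = -∫_0^2 v(x) φ(x) dx = 4.
LHS − RHS = 4/3 ≠ 0, so the identity fails.
(For a valid weak derivative the identity must hold for EVERY test function, in particular this one. The failure shows v is NOT the weak derivative of u.)
Correct weak derivative would be u'(x) = -4*x.


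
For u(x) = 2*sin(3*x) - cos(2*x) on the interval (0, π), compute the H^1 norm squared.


||u||_{H^1(0,π)}^2 = -24 + 45*π/2

u'(x) = 2*sin(2*x) + 6*cos(3*x).
Expand u² and (u')² and integrate term by term on (0, π), using: for integers n ≥ 1, ∫_0^π sin²(nx) dx = ∫_0^π cos²(nx) dx = π/2; for n ≠ n', ∫_0^π sin(nx)sin(n'x) dx = ∫_0^π cos(nx)cos(n'x) dx = 0; and by product-to-sum, ∫_0^π sin(nx)cos(n'x) dx = ½∫_0^π [sin((n+n')x) + sin((n−n')x)] dx, which is 0 when n+n' is even and 2n/(n²−n'²) when n+n' is odd (it need not vanish on (0, π)).
  u² squared terms: (-1)²·∫cos(2x)² dx = 1·π/2 = π/2;  (2)²·∫sin(3x)² dx = 4·π/2 = 2*π.
  u² cross terms: 2·(-1)·(2)·∫cos(2x)·sin(3x) dx = -4·(6/5) = -24/5.
  So ∫_0^π u² dx = π/2 + 2*π − 24/5 = -24/5 + 5*π/2.
  (u')² squared terms: (2)²·∫sin(2x)² dx = 4·π/2 = 2*π;  (6)²·∫cos(3x)² dx = 36·π/2 = 18*π.
  (u')² cross terms: 2·(2)·(6)·∫sin(2x)·cos(3x) dx = 24·(-4/5) = -96/5.
  So ∫_0^π (u')² dx = 2*π + 18*π − 96/5 = -96/5 + 20*π.
||u||_{H^1}^2 = (-24/5 + 5*π/2) + (-96/5 + 20*π) = -24 + 45*π/2.


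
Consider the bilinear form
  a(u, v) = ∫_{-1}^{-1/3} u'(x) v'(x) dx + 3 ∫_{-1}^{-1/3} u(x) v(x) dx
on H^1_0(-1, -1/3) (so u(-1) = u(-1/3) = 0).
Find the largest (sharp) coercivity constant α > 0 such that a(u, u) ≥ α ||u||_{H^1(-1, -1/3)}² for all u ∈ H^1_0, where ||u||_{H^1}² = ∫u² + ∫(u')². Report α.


α = 1

Coercivity of a(·,·) on H^1_0(-1, -1/3) means a(u, u) ≥ α ||u||_{H^1}² for every u ∈ H^1_0.
The interval has length L = 2/3, and Poincaré/coercivity depend only on L. Here a(u, u) = ∫(u')² + (3)·∫u².
Here c = 3 ≥ 1, so a(u,u) = ∫(u')² + c∫u² ≥ ∫(u')² + ∫u² = ||u||_{H^1}², i.e. α = 1 works. No larger α is possible: a(u,u) ≥ α||u||_{H^1}² means (1−α)∫(u')² ≥ (α−c)∫u², and for the modes u_n = sin(nπ(x−x₀)/L) (x₀ the left endpoint) one has ∫u_n²/∫(u_n')² = (L/(nπ))² → 0, so a(u_n,u_n)/||u_n||_{H^1}² → 1. Hence the optimal constant is α = 1.
Therefore α = 1.


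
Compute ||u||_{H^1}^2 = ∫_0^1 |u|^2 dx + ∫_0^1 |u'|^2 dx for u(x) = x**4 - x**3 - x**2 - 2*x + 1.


||u||_{H^1}^2 = 2563/252

The H^1 norm (squared) on an interval (0, L) is
  ||u||_{H^1}^2 = ∫_0^L u(x)^2 dx + ∫_0^L u'(x)^2 dx.
Compute u'(x) = 4*x**3 - 3*x**2 - 2*x - 2.
Then u(x)^2 = x**8 - 2*x**7 - x**6 - 2*x**5 + 7*x**4 + 2*x**3 + 2*x**2 - 4*x + 1 and u'(x)^2 = 16*x**6 - 24*x**5 - 7*x**4 - 4*x**3 + 16*x**2 + 8*x + 4.
Integrate each monomial from 0 to 1 using ∫_0^1 c·x^n dx = c·1^(n+1)/(n+1):
  ∫_0^1 u(x)^2 dx = ∫_0^1 (x^8 - 2*x^7 - x^6 - 2*x^5 + 7*x^4 + 2*x^3 + 2*x^2 - 4*x + 1) dx. Term by term:
    ∫_0^1 x^8 dx = 1/9;  ∫_0^1 -2*x^7 dx = -1/4;  ∫_0^1 -x^6 dx = -1/7;
    ∫_0^1 -2*x^5 dx = -1/3;  ∫_0^1 7*x^4 dx = 7/5;  ∫_0^1 2*x^3 dx = 1/2;
    ∫_0^1 2*x^2 dx = 2/3;  ∫_0^1 -4*x dx = -2;  ∫_0^1 1 dx = 1.
  Sum: 1/9 − 1/4 − 1/7 − 1/3 + 7/5 + 1/2 + 2/3 − 2 + 1 = 1199/1260.
  ∫_0^1 u'(x)^2 dx = ∫_0^1 (16*x^6 - 24*x^5 - 7*x^4 - 4*x^3 + 16*x^2 + 8*x + 4) dx. Term by term:
    ∫_0^1 16*x^6 dx = 16/7;  ∫_0^1 -24*x^5 dx = -4;  ∫_0^1 -7*x^4 dx = -7/5;
    ∫_0^1 -4*x^3 dx = -1;  ∫_0^1 16*x^2 dx = 16/3;  ∫_0^1 8*x dx = 4;
    ∫_0^1 4 dx = 4.
  Sum: 16/7 − 4 − 7/5 − 1 + 16/3 + 4 + 4 = 968/105.
Adding: ||u||_{H^1}^2 = 1199/1260 + 968/105 = 2563/252.


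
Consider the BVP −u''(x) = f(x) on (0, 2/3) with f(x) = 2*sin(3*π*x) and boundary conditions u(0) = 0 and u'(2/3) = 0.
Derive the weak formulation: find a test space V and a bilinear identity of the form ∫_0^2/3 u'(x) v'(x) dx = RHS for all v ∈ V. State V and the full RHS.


V = {v ∈ H^1(0, 2/3) : v(0) = 0} (test functions vanish at x = 0 where u is specified); weak form: ∫_0^2/3 u'v' dx = ∫_0^2/3 (2*sin(3*π*x)) v dx for all v ∈ V.

Multiply both sides by a test function v and integrate from 0 to 2/3:
  ∫_0^2/3 −u''(x) v(x) dx = ∫_0^2/3 f(x) v(x) dx.
Integrate the LHS by parts once:
  ∫_0^2/3 −u'' v dx = −[u'(x) v(x)]_0^2/3 + ∫_0^2/3 u'(x) v'(x) dx.
Thus ∫_0^2/3 u'(x) v'(x) dx = ∫_0^2/3 f(x) v(x) dx + [u'(x) v(x)]_0^2/3.
Choose V so that boundary terms are either known or forced to vanish.
Mixed BC: u(0) = 0 (Dirichlet) and u'(2/3) = 0 (Neumann). Define V = {v ∈ H^1(0, 2/3) : v(0) = 0}. Then [u' v]_0^2/3 = u'(2/3)·v(2/3) − u'(0)·0 = 0.
Weak formulation: find u (satisfying any essential BC) such that ∫_0^2/3 u'(x) v'(x) dx = ∫_0^2/3 f v dx for all v ∈ V (Dirichlet at 0 absorbed into V; the Neumann datum at x = 2/3 is zero, so no boundary term remains).
Substituting f(x) = 2*sin(3*π*x), the right-hand side is ∫_0^2/3 (2*sin(3*π*x)) v dx.


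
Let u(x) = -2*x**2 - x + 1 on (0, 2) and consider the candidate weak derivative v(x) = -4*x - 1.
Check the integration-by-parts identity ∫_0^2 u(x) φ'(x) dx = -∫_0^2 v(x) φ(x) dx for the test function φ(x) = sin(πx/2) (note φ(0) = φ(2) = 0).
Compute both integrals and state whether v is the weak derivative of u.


LHS = 20/π, RHS = 20/π. Yes, v = u' weakly.

u(x) = -2*x**2 - x + 1, classical derivative u'(x) = -4*x - 1.
φ(x) = sin(πx/2), so φ'(x) = π*cos(π*x/2)/2.
Note φ(0) = φ(2) = 0, so the boundary term u·φ vanishes.
LHS = ∫_0^2 u(x) φ'(x) dx = ∫_0^2 (-π*x^2*cos(π*x/2) - π*x*cos(π*x/2)/2 + π*cos(π*x/2)/2) dx. Term by term:
  ∫_0^2 π*cos(π*x/2)/2 dx = 0;  ∫_0^2 -π*x^2*cos(π*x/2) dx = 16/π;  ∫_0^2 -π*x*cos(π*x/2)/2 dx = 4/π.
Sum: 0 + 16/π + 4/π = 20/π.
So LHS = 20/π.
∫_0^2 v(x) φ(x) dx = ∫_0^2 (-4*x*sin(π*x/2) - sin(π*x/2)) dx. Term by term:
  ∫_0^2 -sin(π*x/2) dx = -4/π;  ∫_0^2 -4*x*sin(π*x/2) dx = -16/π.
Sum: -4/π − 16/π = -20/π.
So RHS = -∫_0^2 v(x) φ(x) dx = 20/π.
LHS = RHS, so the identity holds for this test φ.
Moreover u is smooth here and v(x) = u'(x) = -4*x - 1 pointwise, so the identity holds for every test function. Hence v is the weak derivative of u.


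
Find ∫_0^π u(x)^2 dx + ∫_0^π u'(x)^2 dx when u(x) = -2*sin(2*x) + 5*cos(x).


||u||_{H^1(0,π)}^2 = -160/3 + 35*π

u'(x) = -5*sin(x) - 4*cos(2*x).
Expand u² and (u')² and integrate term by term on (0, π), using: for integers n ≥ 1, ∫_0^π sin²(nx) dx = ∫_0^π cos²(nx) dx = π/2; for n ≠ n', ∫_0^π sin(nx)sin(n'x) dx = ∫_0^π cos(nx)cos(n'x) dx = 0; and by product-to-sum, ∫_0^π sin(nx)cos(n'x) dx = ½∫_0^π [sin((n+n')x) + sin((n−n')x)] dx, which is 0 when n+n' is even and 2n/(n²−n'²) when n+n' is odd (it need not vanish on (0, π)).
  u² squared terms: (-2)²·∫sin(2x)² dx = 4·π/2 = 2*π;  (5)²·∫cos(x)² dx = 25·π/2 = 25*π/2.
  u² cross terms: 2·(-2)·(5)·∫sin(2x)·cos(x) dx = -20·(4/3) = -80/3.
  So ∫_0^π u² dx = 2*π + 25*π/2 − 80/3 = -80/3 + 29*π/2.
  (u')² squared terms: (-5)²·∫sin(x)² dx = 25·π/2 = 25*π/2;  (-4)²·∫cos(2x)² dx = 16·π/2 = 8*π.
  (u')² cross terms: 2·(-5)·(-4)·∫sin(x)·cos(2x) dx = 40·(-2/3) = -80/3.
  So ∫_0^π (u')² dx = 25*π/2 + 8*π − 80/3 = -80/3 + 41*π/2.
||u||_{H^1}^2 = (-80/3 + 29*π/2) + (-80/3 + 41*π/2) = -160/3 + 35*π.


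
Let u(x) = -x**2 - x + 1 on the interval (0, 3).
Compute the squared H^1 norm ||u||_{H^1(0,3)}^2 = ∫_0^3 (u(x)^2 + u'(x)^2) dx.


||u||_{H^1}^2 = 1311/10

The H^1 norm (squared) on an interval (0, L) is
  ||u||_{H^1}^2 = ∫_0^L u(x)^2 dx + ∫_0^L u'(x)^2 dx.
Compute u'(x) = -2*x - 1.
Then u(x)^2 = x**4 + 2*x**3 - x**2 - 2*x + 1 and u'(x)^2 = 4*x**2 + 4*x + 1.
Integrate each monomial from 0 to 3 using ∫_0^3 c·x^n dx = c·3^(n+1)/(n+1):
  ∫_0^3 u(x)^2 dx = ∫_0^3 (x^4 + 2*x^3 - x^2 - 2*x + 1) dx. Term by term:
    ∫_0^3 x^4 dx = 243/5;  ∫_0^3 2*x^3 dx = 81/2;  ∫_0^3 -x^2 dx = -9;
    ∫_0^3 -2*x dx = -9;  ∫_0^3 1 dx = 3.
  Sum: 243/5 + 81/2 − 9 − 9 + 3 = 741/10.
  ∫_0^3 u'(x)^2 dx = ∫_0^3 (4*x^2 + 4*x + 1) dx. Term by term:
    ∫_0^3 4*x^2 dx = 36;  ∫_0^3 4*x dx = 18;  ∫_0^3 1 dx = 3.
  Sum: 36 + 18 + 3 = 57.
Adding: ||u||_{H^1}^2 = 741/10 + 57 = 1311/10.


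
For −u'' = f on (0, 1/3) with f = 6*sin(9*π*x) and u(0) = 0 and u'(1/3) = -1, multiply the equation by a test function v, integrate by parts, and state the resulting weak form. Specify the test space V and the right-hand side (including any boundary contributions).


V = {v ∈ H^1(0, 1/3) : v(0) = 0} (test functions vanish at x = 0 where u is specified); weak form: ∫_0^1/3 u'v' dx = ∫_0^1/3 (6*sin(9*π*x)) v dx − v(1/3) for all v ∈ V.

Multiply both sides by a test function v and integrate from 0 to 1/3:
  ∫_0^1/3 −u''(x) v(x) dx = ∫_0^1/3 f(x) v(x) dx.
Integrate the LHS by parts once:
  ∫_0^1/3 −u'' v dx = −[u'(x) v(x)]_0^1/3 + ∫_0^1/3 u'(x) v'(x) dx.
Thus ∫_0^1/3 u'(x) v'(x) dx = ∫_0^1/3 f(x) v(x) dx + [u'(x) v(x)]_0^1/3.
Choose V so that boundary terms are either known or forced to vanish.
Mixed BC: u(0) = 0 (Dirichlet) and u'(1/3) = -1 (Neumann). Define V = {v ∈ H^1(0, 1/3) : v(0) = 0}. Then [u' v]_0^1/3 = u'(1/3)·v(1/3) − u'(0)·0 = − v(1/3).
Weak formulation: find u (satisfying any essential BC) such that ∫_0^1/3 u'(x) v'(x) dx = ∫_0^1/3 f v dx − v(1/3) for all v ∈ V (Dirichlet at 0 absorbed into V; Neumann datum at x = 1/3 contributes the boundary term).
Substituting f(x) = 6*sin(9*π*x), the right-hand side is ∫_0^1/3 (6*sin(9*π*x)) v dx − v(1/3).


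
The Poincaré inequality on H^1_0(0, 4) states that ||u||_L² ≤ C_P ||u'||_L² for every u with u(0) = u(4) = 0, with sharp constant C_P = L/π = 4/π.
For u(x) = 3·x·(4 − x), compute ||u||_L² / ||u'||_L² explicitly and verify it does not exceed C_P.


||u||_L² / ||u'||_L² = 2*sqrt(10)/5 < C_P = 4/π.

u(x) = 3·x·(4 − x), so u'(x) = 12 - 6*x.
u(x) = 3·x·(4 − x) vanishes at x = 0 and x = 4, so u ∈ H^1_0(0, 4). Differentiate via the product rule and integrate the resulting polynomials term by term.
  ∫_0^4 u² dx = ∫_0^4 (9*x^4 - 72*x^3 + 144*x^2) dx. Term by term:
    ∫_0^4 9*x^4 dx = 9216/5;  ∫_0^4 -72*x^3 dx = -4608;  ∫_0^4 144*x^2 dx = 3072.
  Sum: 9216/5 − 4608 + 3072 = 1536/5.
  ∫_0^4 (u')² dx = ∫_0^4 (36*x^2 - 144*x + 144) dx. Term by term:
    ∫_0^4 36*x^2 dx = 768;  ∫_0^4 -144*x dx = -1152;  ∫_0^4 144 dx = 576.
  Sum: 768 − 1152 + 576 = 192.
∫_0^4 u² dx = 1536/5, so ||u||_L² = 16*sqrt(30)/5.
∫_0^4 (u')² dx = 192, so ||u'||_L² = 8*sqrt(3).
Ratio ||u||_L² / ||u'||_L² = 2*sqrt(10)/5.
Sharp Poincaré constant on H^1_0(0, 4) is C_P = L/π = 4/π, achieved by sin(π/4·x).
A polynomial bump cannot attain the sharp Poincaré constant (only the first sine eigenfunction does), so the ratio is strictly less than C_P, consistent with ||u||_L² ≤ C_P ||u'||_L².


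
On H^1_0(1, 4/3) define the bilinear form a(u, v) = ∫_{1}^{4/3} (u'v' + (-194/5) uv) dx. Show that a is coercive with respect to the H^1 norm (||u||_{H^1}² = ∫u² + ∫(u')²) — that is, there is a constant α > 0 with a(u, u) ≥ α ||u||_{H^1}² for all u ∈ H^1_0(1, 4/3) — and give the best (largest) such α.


α = (-194 + 45*π^2)/(5*(1 + 9*π^2))

Coercivity of a(·,·) on H^1_0(1, 4/3) means a(u, u) ≥ α ||u||_{H^1}² for every u ∈ H^1_0.
The interval has length L = 1/3, and Poincaré/coercivity depend only on L. Here a(u, u) = ∫(u')² + (-194/5)·∫u².
Here c = -194/5 < 0 with |c| < (π/L)² = 9*π^2, so coercivity still holds. The condition a(u,u) ≥ α||u||_{H^1}² reads (1−α)∫(u')² ≥ (α−c)∫u². Any admissible α is ≤ 1 (rapidly oscillating u have ∫u²/∫(u')² → 0), and α = 1 would force 0 ≥ (1−c)∫u², impossible since c < 1; so 1−α > 0. By the sharp Poincaré inequality on H^1_0 of an interval of length L, ∫(u')² ≥ (π/L)²∫u² with equality for the first sine mode sin(π(x−x₀)/L) (x₀ the left endpoint), so the inequality holds for all u iff (1−α)(π/L)² ≥ α − c, i.e. α ≤ ((π/L)² + c)/((π/L)² + 1) = (1 + c(L/π)²)/(1 + (L/π)²). (Direct route, valid since c ≤ 0: Poincaré gives c∫u² ≥ c(L/π)²∫(u')², so a(u,u) ≥ (1 + c(L/π)²)∫(u')², while ||u||_{H^1}² ≤ (1 + (L/π)²)∫(u')²; dividing yields the same α.) With (π/L)² = 9*π^2 and c = -194/5, the largest admissible constant is α = ((π/L)² + c)/((π/L)² + 1).
Simplifying, α = (-194 + 45*π^2)/(5*(1 + 9*π^2)).


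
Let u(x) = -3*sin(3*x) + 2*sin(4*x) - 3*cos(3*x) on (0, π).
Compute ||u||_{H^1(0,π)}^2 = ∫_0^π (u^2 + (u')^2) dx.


||u||_{H^1(0,π)}^2 = -960/7 + 124*π

u'(x) = 9*sin(3*x) - 9*cos(3*x) + 8*cos(4*x).
Expand u² and (u')² and integrate term by term on (0, π), using: for integers n ≥ 1, ∫_0^π sin²(nx) dx = ∫_0^π cos²(nx) dx = π/2; for n ≠ n', ∫_0^π sin(nx)sin(n'x) dx = ∫_0^π cos(nx)cos(n'x) dx = 0; and by product-to-sum, ∫_0^π sin(nx)cos(n'x) dx = ½∫_0^π [sin((n+n')x) + sin((n−n')x)] dx, which is 0 when n+n' is even and 2n/(n²−n'²) when n+n' is odd (it need not vanish on (0, π)).
  u² squared terms: (-3)²·∫cos(3x)² dx = 9·π/2 = 9*π/2;  (-3)²·∫sin(3x)² dx = 9·π/2 = 9*π/2;  (2)²·∫sin(4x)² dx = 4·π/2 = 2*π.
  u² cross terms: 2·(-3)·(-3)·∫cos(3x)·sin(3x) dx = 18·(0) = 0;  2·(-3)·(2)·∫cos(3x)·sin(4x) dx = -12·(8/7) = -96/7;  2·(-3)·(2)·∫sin(3x)·sin(4x) dx = -12·(0) = 0.
  So ∫_0^π u² dx = 9*π/2 + 9*π/2 + 2*π + 0 − 96/7 + 0 = -96/7 + 11*π.
  (u')² squared terms: (-9)²·∫cos(3x)² dx = 81·π/2 = 81*π/2;  (8)²·∫cos(4x)² dx = 64·π/2 = 32*π;  (9)²·∫sin(3x)² dx = 81·π/2 = 81*π/2.
  (u')² cross terms: 2·(-9)·(8)·∫cos(3x)·cos(4x) dx = -144·(0) = 0;  2·(-9)·(9)·∫cos(3x)·sin(3x) dx = -162·(0) = 0;  2·(8)·(9)·∫cos(4x)·sin(3x) dx = 144·(-6/7) = -864/7.
  So ∫_0^π (u')² dx = 81*π/2 + 32*π + 81*π/2 + 0 + 0 − 864/7 = -864/7 + 113*π.
||u||_{H^1}^2 = (-96/7 + 11*π) + (-864/7 + 113*π) = -960/7 + 124*π.


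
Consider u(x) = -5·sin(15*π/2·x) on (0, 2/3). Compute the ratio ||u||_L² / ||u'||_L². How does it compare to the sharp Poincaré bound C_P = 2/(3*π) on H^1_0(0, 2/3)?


||u||_L² / ||u'||_L² = 2/(15*π) < C_P = 2/(3*π).

u(x) = -5·sin(15*π/2·x), so u'(x) = -75*π*cos(15*π*x/2)/2.
Writing u(x) = A·sin(kπx/L) with A = -5 and k = 5, use ∫_0^L sin²(kπx/L) dx = L/2 and ∫_0^L cos²(kπx/L) dx = L/2.
u² = 25·sin²(15*π/2·x) and (u')² = 5625*π^2/4·cos²(15*π/2·x), and each of sin², cos² integrates to L/2 = 1/3 over (0, 2/3).
∫_0^2/3 u² dx = 25/3, so ||u||_L² = 5*sqrt(3)/3.
∫_0^2/3 (u')² dx = 1875*π^2/4, so ||u'||_L² = 25*sqrt(3)*π/2.
Ratio ||u||_L² / ||u'||_L² = 2/(15*π).
Sharp Poincaré constant on H^1_0(0, 2/3) is C_P = L/π = 2/(3*π), achieved by sin(3*π/2·x).
This is the k = 5 harmonic; the ratio L/(kπ) is strictly less than C_P = L/π, consistent with the sharp inequality ||u||_L² ≤ C_P ||u'||_L².


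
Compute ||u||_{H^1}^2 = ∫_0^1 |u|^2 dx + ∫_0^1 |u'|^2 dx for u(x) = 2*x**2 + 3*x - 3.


||u||_{H^1}^2 = 437/15

The H^1 norm (squared) on an interval (0, L) is
  ||u||_{H^1}^2 = ∫_0^L u(x)^2 dx + ∫_0^L u'(x)^2 dx.
Compute u'(x) = 4*x + 3.
Then u(x)^2 = 4*x**4 + 12*x**3 - 3*x**2 - 18*x + 9 and u'(x)^2 = 16*x**2 + 24*x + 9.
Integrate each monomial from 0 to 1 using ∫_0^1 c·x^n dx = c·1^(n+1)/(n+1):
  ∫_0^1 u(x)^2 dx = ∫_0^1 (4*x^4 + 12*x^3 - 3*x^2 - 18*x + 9) dx. Term by term:
    ∫_0^1 4*x^4 dx = 4/5;  ∫_0^1 12*x^3 dx = 3;  ∫_0^1 -3*x^2 dx = -1;
    ∫_0^1 -18*x dx = -9;  ∫_0^1 9 dx = 9.
  Sum: 4/5 + 3 − 1 − 9 + 9 = 14/5.
  ∫_0^1 u'(x)^2 dx = ∫_0^1 (16*x^2 + 24*x + 9) dx. Term by term:
    ∫_0^1 16*x^2 dx = 16/3;  ∫_0^1 24*x dx = 12;  ∫_0^1 9 dx = 9.
  Sum: 16/3 + 12 + 9 = 79/3.
Adding: ||u||_{H^1}^2 = 14/5 + 79/3 = 437/15.


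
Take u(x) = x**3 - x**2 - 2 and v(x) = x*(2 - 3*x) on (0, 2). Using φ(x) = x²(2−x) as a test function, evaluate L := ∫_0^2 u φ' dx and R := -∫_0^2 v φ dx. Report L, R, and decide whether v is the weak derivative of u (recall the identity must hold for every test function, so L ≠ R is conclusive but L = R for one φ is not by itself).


LHS = -16/5, RHS = 16/5. No, v is not the weak derivative of u.

u(x) = x**3 - x**2 - 2, classical derivative u'(x) = 3*x**2 - 2*x.
φ(x) = x²(2−x), so φ'(x) = x*(4 - 3*x).
Note φ(0) = φ(2) = 0, so the boundary term u·φ vanishes.
LHS = ∫_0^2 u(x) φ'(x) dx = ∫_0^2 (-3*x^5 + 7*x^4 - 4*x^3 + 6*x^2 - 8*x) dx. Term by term:
  ∫_0^2 -3*x^5 dx = -32;  ∫_0^2 7*x^4 dx = 224/5;  ∫_0^2 -4*x^3 dx = -16;
  ∫_0^2 6*x^2 dx = 16;  ∫_0^2 -8*x dx = -16.
Sum: -32 + 224/5 − 16 + 16 − 16 = -16/5.
So LHS = -16/5.
∫_0^2 v(x) φ(x) dx = ∫_0^2 (3*x^5 - 8*x^4 + 4*x^3) dx. Term by term:
  ∫_0^2 3*x^5 dx = 32;  ∫_0^2 -8*x^4 dx = -256/5;  ∫_0^2 4*x^3 dx = 16.
Sum: 32 − 256/5 + 16 = -16/5.
So RHS = -∫_0^2 v(x) φ(x) dx = 16/5.
LHS − RHS = -32/5 ≠ 0, so the identity fails.
(For a valid weak derivative the identity must hold for EVERY test function, in particular this one. The failure shows v is NOT the weak derivative of u.)
Correct weak derivative would be u'(x) = 3*x**2 - 2*x.


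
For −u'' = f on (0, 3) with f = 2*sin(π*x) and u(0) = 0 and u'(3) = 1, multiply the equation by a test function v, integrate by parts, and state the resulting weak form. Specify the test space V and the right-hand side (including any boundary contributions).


V = {v ∈ H^1(0, 3) : v(0) = 0} (test functions vanish at x = 0 where u is specified); weak form: ∫_0^3 u'v' dx = ∫_0^3 (2*sin(π*x)) v dx + v(3) for all v ∈ V.

Multiply both sides by a test function v and integrate from 0 to 3:
  ∫_0^3 −u''(x) v(x) dx = ∫_0^3 f(x) v(x) dx.
Integrate the LHS by parts once:
  ∫_0^3 −u'' v dx = −[u'(x) v(x)]_0^3 + ∫_0^3 u'(x) v'(x) dx.
Thus ∫_0^3 u'(x) v'(x) dx = ∫_0^3 f(x) v(x) dx + [u'(x) v(x)]_0^3.
Choose V so that boundary terms are either known or forced to vanish.
Mixed BC: u(0) = 0 (Dirichlet) and u'(3) = 1 (Neumann). Define V = {v ∈ H^1(0, 3) : v(0) = 0}. Then [u' v]_0^3 = u'(3)·v(3) − u'(0)·0 = v(3).
Weak formulation: find u (satisfying any essential BC) such that ∫_0^3 u'(x) v'(x) dx = ∫_0^3 f v dx + v(3) for all v ∈ V (Dirichlet at 0 absorbed into V; Neumann datum at x = 3 contributes the boundary term).
Substituting f(x) = 2*sin(π*x), the right-hand side is ∫_0^3 (2*sin(π*x)) v dx + v(3).


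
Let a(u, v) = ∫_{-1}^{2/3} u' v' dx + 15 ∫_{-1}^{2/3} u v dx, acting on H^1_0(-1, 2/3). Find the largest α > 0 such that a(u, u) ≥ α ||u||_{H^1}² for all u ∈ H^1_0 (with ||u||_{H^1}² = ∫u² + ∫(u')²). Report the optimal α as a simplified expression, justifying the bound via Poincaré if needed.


α = 1

Coercivity of a(·,·) on H^1_0(-1, 2/3) means a(u, u) ≥ α ||u||_{H^1}² for every u ∈ H^1_0.
The interval has length L = 5/3, and Poincaré/coercivity depend only on L. Here a(u, u) = ∫(u')² + (15)·∫u².
Here c = 15 ≥ 1, so a(u,u) = ∫(u')² + c∫u² ≥ ∫(u')² + ∫u² = ||u||_{H^1}², i.e. α = 1 works. No larger α is possible: a(u,u) ≥ α||u||_{H^1}² means (1−α)∫(u')² ≥ (α−c)∫u², and for the modes u_n = sin(nπ(x−x₀)/L) (x₀ the left endpoint) one has ∫u_n²/∫(u_n')² = (L/(nπ))² → 0, so a(u_n,u_n)/||u_n||_{H^1}² → 1. Hence the optimal constant is α = 1.
Therefore α = 1.


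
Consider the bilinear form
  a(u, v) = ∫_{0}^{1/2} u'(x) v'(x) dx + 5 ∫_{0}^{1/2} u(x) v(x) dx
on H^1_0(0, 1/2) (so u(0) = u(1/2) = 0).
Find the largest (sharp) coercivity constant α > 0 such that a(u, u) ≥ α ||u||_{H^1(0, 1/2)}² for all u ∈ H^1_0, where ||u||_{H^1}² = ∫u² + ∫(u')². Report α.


α = 1

Coercivity of a(·,·) on H^1_0(0, 1/2) means a(u, u) ≥ α ||u||_{H^1}² for every u ∈ H^1_0.
The interval has length L = 1/2, and Poincaré/coercivity depend only on L. Here a(u, u) = ∫(u')² + (5)·∫u².
Here c = 5 ≥ 1, so a(u,u) = ∫(u')² + c∫u² ≥ ∫(u')² + ∫u² = ||u||_{H^1}², i.e. α = 1 works. No larger α is possible: a(u,u) ≥ α||u||_{H^1}² means (1−α)∫(u')² ≥ (α−c)∫u², and for the modes u_n = sin(nπ(x−x₀)/L) (x₀ the left endpoint) one has ∫u_n²/∫(u_n')² = (L/(nπ))² → 0, so a(u_n,u_n)/||u_n||_{H^1}² → 1. Hence the optimal constant is α = 1.
Therefore α = 1.


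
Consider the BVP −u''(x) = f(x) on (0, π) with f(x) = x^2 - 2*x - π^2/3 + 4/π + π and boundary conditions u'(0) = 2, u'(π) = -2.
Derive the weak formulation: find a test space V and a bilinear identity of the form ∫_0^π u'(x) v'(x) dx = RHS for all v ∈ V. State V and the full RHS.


V = H^1(0, π) (v unrestricted at boundary; u is determined up to an additive constant); weak form: ∫_0^π u'v' dx = ∫_0^π (x^2 - 2*x - π^2/3 + 4/π + π) v dx − 2·v(π) − 2·v(0) for all v ∈ V.

Multiply both sides by a test function v and integrate from 0 to π:
  ∫_0^π −u''(x) v(x) dx = ∫_0^π f(x) v(x) dx.
Integrate the LHS by parts once:
  ∫_0^π −u'' v dx = −[u'(x) v(x)]_0^π + ∫_0^π u'(x) v'(x) dx.
Thus ∫_0^π u'(x) v'(x) dx = ∫_0^π f(x) v(x) dx + [u'(x) v(x)]_0^π.
Choose V so that boundary terms are either known or forced to vanish.
u has inhomogeneous Neumann u'(0) = 2, u'(π) = -2. [u' v]_0^π = (-2)·v(π) − (2)·v(0) = − 2·v(π) − 2·v(0). Take V = H^1(0, π); boundary term becomes part of RHS.
Weak formulation: find u (satisfying any essential BC) such that ∫_0^π u'(x) v'(x) dx = ∫_0^π f v dx − 2·v(π) − 2·v(0) for all v ∈ V (Neumann data are natural BCs: they enter the RHS as boundary terms).
Substituting f(x) = x^2 - 2*x - π^2/3 + 4/π + π, the right-hand side is ∫_0^π (x^2 - 2*x - π^2/3 + 4/π + π) v dx − 2·v(π) − 2·v(0).
Compatibility check (pure Neumann): taking v ≡ 1 ∈ V gives 0 = ∫_0^π f dx + (-2) − (2), i.e. ∫_0^π f dx must equal u'(0) − u'(π) = 4. Indeed ∫_0^π (x^2 - 2*x - π^2/3 + 4/π + π) dx = 4, so the data are compatible. The solution is then unique only up to an additive constant (fix it e.g. by requiring ∫_0^π u dx = 0).
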